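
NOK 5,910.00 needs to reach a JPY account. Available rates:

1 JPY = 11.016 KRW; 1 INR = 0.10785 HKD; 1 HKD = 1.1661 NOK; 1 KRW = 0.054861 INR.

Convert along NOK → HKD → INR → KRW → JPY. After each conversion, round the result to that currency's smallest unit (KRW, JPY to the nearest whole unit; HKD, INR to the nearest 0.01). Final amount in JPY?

JPY 77,758

NOK 5,910.00 ÷ 1.1661 = HKD 5,068.18
HKD 5,068.18 ÷ 0.10785 = INR 46,992.86
INR 46,992.86 ÷ 0.054861 = KRW 856,580
KRW 856,580 ÷ 11.016 = JPY 77,758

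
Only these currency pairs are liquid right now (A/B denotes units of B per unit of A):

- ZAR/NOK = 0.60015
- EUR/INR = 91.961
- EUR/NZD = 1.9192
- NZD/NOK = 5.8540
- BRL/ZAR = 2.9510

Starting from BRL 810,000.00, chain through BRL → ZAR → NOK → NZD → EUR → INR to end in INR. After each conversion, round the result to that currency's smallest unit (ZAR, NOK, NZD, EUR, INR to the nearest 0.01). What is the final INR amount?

BRL 810,000.00 × 2.9510 = ZAR 2,390,310.00
ZAR 2,390,310.00 × 0.60015 = NOK 1,434,544.55
NOK 1,434,544.55 ÷ 5.8540 = NZD 245,053.73
NZD 245,053.73 ÷ 1.9192 = EUR 127,685.35
EUR 127,685.35 × 91.961 = INR 11,742,072.47

INR 11,742,072.47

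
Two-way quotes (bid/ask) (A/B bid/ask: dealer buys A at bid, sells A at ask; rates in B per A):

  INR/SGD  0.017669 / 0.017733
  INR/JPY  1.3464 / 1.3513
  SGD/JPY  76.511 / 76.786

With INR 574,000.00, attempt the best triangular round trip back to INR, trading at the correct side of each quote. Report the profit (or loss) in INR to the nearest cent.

Net profit: INR 243.34

Best loop INR → SGD → JPY → INR:
INR 574,000.00 × 0.017669 (sell INR at bid) = SGD 10,142.01
SGD 10,142.01 × 76.511 (sell SGD at bid) = JPY 775,975
JPY 775,975 ÷ 1.3513 (buy INR at ask) = INR 574,243.34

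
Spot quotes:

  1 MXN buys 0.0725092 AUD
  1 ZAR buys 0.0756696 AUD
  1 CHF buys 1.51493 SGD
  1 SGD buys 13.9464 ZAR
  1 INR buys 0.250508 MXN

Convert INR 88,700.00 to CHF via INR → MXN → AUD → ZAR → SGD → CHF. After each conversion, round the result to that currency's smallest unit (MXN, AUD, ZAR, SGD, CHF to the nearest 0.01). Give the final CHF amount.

CHF 1,007.78

INR 88,700.00 × 0.250508 = MXN 22,220.06
MXN 22,220.06 × 0.0725092 = AUD 1,611.16
AUD 1,611.16 ÷ 0.0756696 = ZAR 21,292.04
ZAR 21,292.04 ÷ 13.9464 = SGD 1,526.71
SGD 1,526.71 ÷ 1.51493 = CHF 1,007.78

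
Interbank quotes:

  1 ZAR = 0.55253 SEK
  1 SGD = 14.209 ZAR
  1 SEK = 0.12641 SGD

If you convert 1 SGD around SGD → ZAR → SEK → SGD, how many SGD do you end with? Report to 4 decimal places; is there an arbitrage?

Around SGD → ZAR → SEK → SGD: 1 × 14.209 × 0.55253 × 0.12641 = 0.992432
Product < 1; profitable direction is SGD → SEK → ZAR → SGD.

0.9924 (arbitrage exists)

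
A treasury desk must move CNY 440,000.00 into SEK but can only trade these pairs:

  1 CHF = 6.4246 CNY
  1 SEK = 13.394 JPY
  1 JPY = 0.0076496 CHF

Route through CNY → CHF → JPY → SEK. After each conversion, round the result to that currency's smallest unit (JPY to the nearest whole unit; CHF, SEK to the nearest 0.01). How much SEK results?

CNY 440,000.00 ÷ 6.4246 = CHF 68,486.75
CHF 68,486.75 ÷ 0.0076496 = JPY 8,952,984
JPY 8,952,984 ÷ 13.394 = SEK 668,432.43

SEK 668,432.43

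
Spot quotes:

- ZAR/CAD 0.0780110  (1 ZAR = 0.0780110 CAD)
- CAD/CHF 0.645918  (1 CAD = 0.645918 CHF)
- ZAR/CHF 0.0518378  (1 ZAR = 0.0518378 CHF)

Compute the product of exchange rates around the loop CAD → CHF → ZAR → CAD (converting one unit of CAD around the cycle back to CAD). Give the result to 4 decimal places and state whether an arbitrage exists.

Around CAD → CHF → ZAR → CAD: 1 × 0.645918 ÷ 0.0518378 × 0.0780110 = 0.972046
Product < 1; profitable direction is CAD → ZAR → CHF → CAD.

0.9720 (arbitrage exists)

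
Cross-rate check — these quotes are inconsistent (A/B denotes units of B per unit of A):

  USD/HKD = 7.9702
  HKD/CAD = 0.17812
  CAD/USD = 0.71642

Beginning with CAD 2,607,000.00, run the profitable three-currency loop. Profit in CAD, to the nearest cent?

Profit: CAD 44,493.94

Profitable loop is CAD → USD → HKD → CAD:
CAD 2,607,000.00 × 0.71642 = USD 1,867,706.94
USD 1,867,706.94 × 7.9702 = HKD 14,885,997.85
HKD 14,885,997.85 × 0.17812 = CAD 2,651,493.94
Profit = CAD 2,651,493.94 − CAD 2,607,000.00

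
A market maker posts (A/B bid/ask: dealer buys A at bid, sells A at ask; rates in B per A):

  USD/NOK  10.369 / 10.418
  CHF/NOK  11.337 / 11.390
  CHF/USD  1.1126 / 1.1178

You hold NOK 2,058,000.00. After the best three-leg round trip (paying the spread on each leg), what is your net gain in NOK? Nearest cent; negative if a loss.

Net profit: NOK 26,479.25

Best loop NOK → CHF → USD → NOK:
NOK 2,058,000.00 ÷ 11.390 (buy CHF at ask) = CHF 180,684.81
CHF 180,684.81 × 1.1126 (sell CHF at bid) = USD 201,029.92
USD 201,029.92 × 10.369 (sell USD at bid) = NOK 2,084,479.25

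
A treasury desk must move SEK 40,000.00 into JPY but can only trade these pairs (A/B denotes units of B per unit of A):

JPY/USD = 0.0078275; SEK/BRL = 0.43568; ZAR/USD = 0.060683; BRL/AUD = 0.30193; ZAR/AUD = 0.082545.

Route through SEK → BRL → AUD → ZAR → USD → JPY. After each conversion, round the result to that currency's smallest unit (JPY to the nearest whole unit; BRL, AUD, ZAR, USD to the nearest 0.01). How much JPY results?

SEK 40,000.00 × 0.43568 = BRL 17,427.20
BRL 17,427.20 × 0.30193 = AUD 5,261.79
AUD 5,261.79 ÷ 0.082545 = ZAR 63,744.50
ZAR 63,744.50 × 0.060683 = USD 3,868.21
USD 3,868.21 ÷ 0.0078275 = JPY 494,182

JPY 494,182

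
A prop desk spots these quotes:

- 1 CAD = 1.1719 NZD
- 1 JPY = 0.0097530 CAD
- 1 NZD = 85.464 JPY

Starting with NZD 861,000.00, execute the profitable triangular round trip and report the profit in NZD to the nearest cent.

Profit: NZD 20,436.76

Profitable loop is NZD → CAD → JPY → NZD:
NZD 861,000.00 ÷ 1.1719 = CAD 734,704.33
CAD 734,704.33 ÷ 0.0097530 = JPY 75,331,111
JPY 75,331,111 ÷ 85.464 = NZD 881,436.76
Profit = NZD 881,436.76 − NZD 861,000.00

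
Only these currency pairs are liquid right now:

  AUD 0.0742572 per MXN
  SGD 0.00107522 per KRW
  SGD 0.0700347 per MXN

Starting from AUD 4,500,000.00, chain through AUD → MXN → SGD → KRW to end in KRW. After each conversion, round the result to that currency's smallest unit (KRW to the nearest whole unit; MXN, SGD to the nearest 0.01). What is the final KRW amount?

KRW 3,947,206,823

AUD 4,500,000.00 ÷ 0.0742572 = MXN 60,600,184.22
MXN 60,600,184.22 × 0.0700347 = SGD 4,244,115.72
SGD 4,244,115.72 ÷ 0.00107522 = KRW 3,947,206,823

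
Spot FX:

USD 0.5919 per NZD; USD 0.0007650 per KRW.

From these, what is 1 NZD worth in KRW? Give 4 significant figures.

NZD/KRW = 773.7

1 NZD × 0.5919 = 0.5919 USD
0.5919 USD ÷ 0.0007650 = 773.725 KRW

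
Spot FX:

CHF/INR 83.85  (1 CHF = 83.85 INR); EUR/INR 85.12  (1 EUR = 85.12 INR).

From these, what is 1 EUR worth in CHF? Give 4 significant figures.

EUR/CHF = 1.015

1 EUR × 85.12 = 85.12 INR
85.12 INR ÷ 83.85 = 1.01515 CHF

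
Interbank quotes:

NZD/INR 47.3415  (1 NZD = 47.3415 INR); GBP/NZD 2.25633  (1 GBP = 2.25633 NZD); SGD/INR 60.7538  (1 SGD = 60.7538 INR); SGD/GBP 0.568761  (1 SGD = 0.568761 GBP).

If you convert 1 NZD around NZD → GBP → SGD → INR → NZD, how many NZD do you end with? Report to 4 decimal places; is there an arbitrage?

1.0000 (no arbitrage)

Around NZD → GBP → SGD → INR → NZD: 1 ÷ 2.25633 ÷ 0.568761 × 60.7538 ÷ 47.3415 = 0.999998
Product ≈ 1 (deviation 0.000%, within rounding noise).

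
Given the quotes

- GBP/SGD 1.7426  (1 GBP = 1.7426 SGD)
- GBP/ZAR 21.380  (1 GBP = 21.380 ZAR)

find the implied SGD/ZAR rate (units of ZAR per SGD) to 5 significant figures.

SGD/ZAR = 12.269

1 SGD ÷ 1.7426 = 0.573855 GBP
0.573855 GBP × 21.380 = 12.269 ZAR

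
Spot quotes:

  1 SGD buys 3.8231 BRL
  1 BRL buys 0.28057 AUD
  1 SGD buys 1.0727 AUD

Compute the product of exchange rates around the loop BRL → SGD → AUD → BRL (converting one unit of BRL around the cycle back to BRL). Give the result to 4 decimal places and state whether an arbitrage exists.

Around BRL → SGD → AUD → BRL: 1 ÷ 3.8231 × 1.0727 ÷ 0.28057 = 1.000049
Product ≈ 1 (deviation 0.005%, within rounding noise).

1.0000 (no arbitrage)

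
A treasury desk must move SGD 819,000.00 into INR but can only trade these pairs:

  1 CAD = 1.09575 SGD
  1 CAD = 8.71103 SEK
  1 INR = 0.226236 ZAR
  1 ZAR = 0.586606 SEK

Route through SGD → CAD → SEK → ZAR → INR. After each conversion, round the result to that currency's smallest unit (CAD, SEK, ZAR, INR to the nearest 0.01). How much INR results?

SGD 819,000.00 ÷ 1.09575 = CAD 747,433.26
CAD 747,433.26 × 8.71103 = SEK 6,510,913.55
SEK 6,510,913.55 ÷ 0.586606 = ZAR 11,099,295.86
ZAR 11,099,295.86 ÷ 0.226236 = INR 49,060,697.06

INR 49,060,697.06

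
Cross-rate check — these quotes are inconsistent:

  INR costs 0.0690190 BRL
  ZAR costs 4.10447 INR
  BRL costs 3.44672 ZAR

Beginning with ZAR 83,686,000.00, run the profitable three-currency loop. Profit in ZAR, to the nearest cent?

Profitable loop is ZAR → BRL → INR → ZAR:
ZAR 83,686,000.00 ÷ 3.44672 = BRL 24,279,895.09
BRL 24,279,895.09 ÷ 0.0690190 = INR 351,785,669.00
INR 351,785,669.00 ÷ 4.10447 = ZAR 85,707,940.12
Profit = ZAR 85,707,940.12 − ZAR 83,686,000.00

Profit: ZAR 2,021,940.12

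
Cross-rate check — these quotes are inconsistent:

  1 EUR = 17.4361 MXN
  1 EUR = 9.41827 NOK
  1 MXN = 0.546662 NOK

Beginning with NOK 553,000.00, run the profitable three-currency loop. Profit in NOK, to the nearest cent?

Profit: NOK 6,657.38

Profitable loop is NOK → EUR → MXN → NOK:
NOK 553,000.00 ÷ 9.41827 = EUR 58,715.67
EUR 58,715.67 × 17.4361 = MXN 1,023,772.23
MXN 1,023,772.23 × 0.546662 = NOK 559,657.38
Profit = NOK 559,657.38 − NOK 553,000.00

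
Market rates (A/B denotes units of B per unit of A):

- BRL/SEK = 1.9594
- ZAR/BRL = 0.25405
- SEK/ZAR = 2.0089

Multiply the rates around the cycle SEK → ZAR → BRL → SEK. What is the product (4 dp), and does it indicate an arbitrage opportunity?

1.0000 (no arbitrage)

Around SEK → ZAR → BRL → SEK: 1 × 2.0089 × 0.25405 × 1.9594 = 1.000001
Product ≈ 1 (deviation 0.000%, within rounding noise).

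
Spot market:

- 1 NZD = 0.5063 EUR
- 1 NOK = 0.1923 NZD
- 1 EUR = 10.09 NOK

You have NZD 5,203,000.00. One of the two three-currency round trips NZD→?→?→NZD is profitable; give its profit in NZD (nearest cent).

Profit: NZD 93,335.01

Profitable loop is NZD → NOK → EUR → NZD:
NZD 5,203,000.00 ÷ 0.1923 = NOK 27,056,682.27
NOK 27,056,682.27 ÷ 10.09 = EUR 2,681,534.42
EUR 2,681,534.42 ÷ 0.5063 = NZD 5,296,335.01
Profit = NZD 5,296,335.01 − NZD 5,203,000.00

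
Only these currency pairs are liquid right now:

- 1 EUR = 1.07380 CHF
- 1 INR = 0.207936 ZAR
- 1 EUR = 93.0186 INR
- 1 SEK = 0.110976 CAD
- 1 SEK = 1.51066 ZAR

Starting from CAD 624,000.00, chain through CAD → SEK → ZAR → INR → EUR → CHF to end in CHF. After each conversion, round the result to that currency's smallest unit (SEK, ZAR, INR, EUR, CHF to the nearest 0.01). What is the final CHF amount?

CAD 624,000.00 ÷ 0.110976 = SEK 5,622,837.37
SEK 5,622,837.37 × 1.51066 = ZAR 8,494,195.50
ZAR 8,494,195.50 ÷ 0.207936 = INR 40,850,047.61
INR 40,850,047.61 ÷ 93.0186 = EUR 439,159.99
EUR 439,159.99 × 1.07380 = CHF 471,570.00

CHF 471,570.00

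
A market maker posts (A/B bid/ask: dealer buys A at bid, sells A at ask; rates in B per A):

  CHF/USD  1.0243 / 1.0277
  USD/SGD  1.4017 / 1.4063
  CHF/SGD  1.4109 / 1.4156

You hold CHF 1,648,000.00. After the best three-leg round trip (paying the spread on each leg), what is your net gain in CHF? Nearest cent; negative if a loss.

Best loop CHF → USD → SGD → CHF:
CHF 1,648,000.00 × 1.0243 (sell CHF at bid) = USD 1,688,046.40
USD 1,688,046.40 × 1.4017 (sell USD at bid) = SGD 2,366,134.64
SGD 2,366,134.64 ÷ 1.4156 (buy CHF at ask) = CHF 1,671,471.21

Net profit: CHF 23,471.21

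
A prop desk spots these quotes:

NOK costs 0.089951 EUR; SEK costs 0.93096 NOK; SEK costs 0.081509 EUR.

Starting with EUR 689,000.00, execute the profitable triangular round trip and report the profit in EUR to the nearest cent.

Profitable loop is EUR → SEK → NOK → EUR:
EUR 689,000.00 ÷ 0.081509 = SEK 8,453,054.26
SEK 8,453,054.26 × 0.93096 = NOK 7,869,455.40
NOK 7,869,455.40 × 0.089951 = EUR 707,865.38
Profit = EUR 707,865.38 − EUR 689,000.00

Profit: EUR 18,865.38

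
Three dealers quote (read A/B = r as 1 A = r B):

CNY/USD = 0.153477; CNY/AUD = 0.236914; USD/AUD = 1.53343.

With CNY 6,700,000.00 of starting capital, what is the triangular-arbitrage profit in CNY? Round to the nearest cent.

Profitable loop is CNY → AUD → USD → CNY:
CNY 6,700,000.00 × 0.236914 = AUD 1,587,323.80
AUD 1,587,323.80 ÷ 1.53343 = USD 1,035,145.91
USD 1,035,145.91 ÷ 0.153477 = CNY 6,744,632.19
Profit = CNY 6,744,632.19 − CNY 6,700,000.00

Profit: CNY 44,632.19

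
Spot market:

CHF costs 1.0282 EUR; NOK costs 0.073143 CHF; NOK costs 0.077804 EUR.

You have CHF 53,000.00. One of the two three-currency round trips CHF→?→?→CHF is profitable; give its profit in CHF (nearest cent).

Profitable loop is CHF → NOK → EUR → CHF:
CHF 53,000.00 ÷ 0.073143 = NOK 724,607.96
NOK 724,607.96 × 0.077804 = EUR 56,377.40
EUR 56,377.40 ÷ 1.0282 = CHF 54,831.16
Profit = CHF 54,831.16 − CHF 53,000.00

Profit: CHF 1,831.16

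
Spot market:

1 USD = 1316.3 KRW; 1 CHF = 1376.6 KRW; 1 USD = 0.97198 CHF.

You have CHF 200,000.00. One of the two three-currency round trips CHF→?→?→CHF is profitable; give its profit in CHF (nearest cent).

Profitable loop is CHF → KRW → USD → CHF:
CHF 200,000.00 × 1376.6 = KRW 275,320,000
KRW 275,320,000 ÷ 1316.3 = USD 209,162.05
USD 209,162.05 × 0.97198 = CHF 203,301.32
Profit = CHF 203,301.32 − CHF 200,000.00

Profit: CHF 3,301.32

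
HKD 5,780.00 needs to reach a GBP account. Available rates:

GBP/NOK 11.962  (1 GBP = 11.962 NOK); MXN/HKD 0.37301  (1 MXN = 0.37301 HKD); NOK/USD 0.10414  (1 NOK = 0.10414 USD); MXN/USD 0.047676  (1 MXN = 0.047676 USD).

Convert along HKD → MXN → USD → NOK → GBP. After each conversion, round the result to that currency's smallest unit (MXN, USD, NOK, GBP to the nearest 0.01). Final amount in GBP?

GBP 593.05

HKD 5,780.00 ÷ 0.37301 = MXN 15,495.56
MXN 15,495.56 × 0.047676 = USD 738.77
USD 738.77 ÷ 0.10414 = NOK 7,094.01
NOK 7,094.01 ÷ 11.962 = GBP 593.05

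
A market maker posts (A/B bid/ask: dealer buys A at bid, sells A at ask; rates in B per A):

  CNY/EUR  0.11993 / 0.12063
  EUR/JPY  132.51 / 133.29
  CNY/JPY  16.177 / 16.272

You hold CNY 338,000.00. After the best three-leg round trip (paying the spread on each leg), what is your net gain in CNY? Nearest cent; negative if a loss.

Net profit: CNY 2,064.89

Best loop CNY → JPY → EUR → CNY:
CNY 338,000.00 × 16.177 (sell CNY at bid) = JPY 5,467,826
JPY 5,467,826 ÷ 133.29 (buy EUR at ask) = EUR 41,022.03
EUR 41,022.03 ÷ 0.12063 (buy CNY at ask) = CNY 340,064.89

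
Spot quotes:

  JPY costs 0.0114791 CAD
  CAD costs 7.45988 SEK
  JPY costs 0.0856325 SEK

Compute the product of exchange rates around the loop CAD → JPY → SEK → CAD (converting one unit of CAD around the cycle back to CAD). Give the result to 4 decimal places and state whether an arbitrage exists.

1.0000 (no arbitrage)

Around CAD → JPY → SEK → CAD: 1 ÷ 0.0114791 × 0.0856325 ÷ 7.45988 = 0.999998
Product ≈ 1 (deviation 0.000%, within rounding noise).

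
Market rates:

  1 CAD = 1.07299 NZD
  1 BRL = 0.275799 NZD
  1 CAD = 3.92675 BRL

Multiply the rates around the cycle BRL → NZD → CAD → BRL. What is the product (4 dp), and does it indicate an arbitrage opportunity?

1.0093 (arbitrage exists)

Around BRL → NZD → CAD → BRL: 1 × 0.275799 ÷ 1.07299 × 3.92675 = 1.009323
Product > 1; profitable direction is BRL → NZD → CAD → BRL.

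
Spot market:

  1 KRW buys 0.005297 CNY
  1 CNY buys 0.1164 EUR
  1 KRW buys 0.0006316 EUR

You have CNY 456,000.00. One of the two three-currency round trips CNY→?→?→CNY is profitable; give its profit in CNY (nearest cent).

Profit: CNY 11,115.21

Profitable loop is CNY → KRW → EUR → CNY:
CNY 456,000.00 ÷ 0.005297 = KRW 86,086,464
KRW 86,086,464 × 0.0006316 = EUR 54,372.21
EUR 54,372.21 ÷ 0.1164 = CNY 467,115.21
Profit = CNY 467,115.21 − CNY 456,000.00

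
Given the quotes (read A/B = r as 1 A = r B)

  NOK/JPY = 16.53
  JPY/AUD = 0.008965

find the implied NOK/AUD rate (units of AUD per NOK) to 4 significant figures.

1 NOK × 16.53 = 16.53 JPY
16.53 JPY × 0.008965 = 0.148191 AUD

NOK/AUD = 0.1482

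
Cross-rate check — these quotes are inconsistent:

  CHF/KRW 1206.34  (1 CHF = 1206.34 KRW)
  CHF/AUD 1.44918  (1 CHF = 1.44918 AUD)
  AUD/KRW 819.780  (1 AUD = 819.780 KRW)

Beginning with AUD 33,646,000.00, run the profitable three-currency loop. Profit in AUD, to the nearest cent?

Profitable loop is AUD → CHF → KRW → AUD:
AUD 33,646,000.00 ÷ 1.44918 = CHF 23,217,267.70
CHF 23,217,267.70 × 1206.34 = KRW 28,007,918,713
KRW 28,007,918,713 ÷ 819.780 = AUD 34,165,164.69
Profit = AUD 34,165,164.69 − AUD 33,646,000.00

Profit: AUD 519,164.69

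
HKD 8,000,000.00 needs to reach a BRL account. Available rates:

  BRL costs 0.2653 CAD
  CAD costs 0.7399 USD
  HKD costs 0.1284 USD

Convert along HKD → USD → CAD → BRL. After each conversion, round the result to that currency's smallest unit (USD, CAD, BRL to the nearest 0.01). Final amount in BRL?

HKD 8,000,000.00 × 0.1284 = USD 1,027,200.00
USD 1,027,200.00 ÷ 0.7399 = CAD 1,388,295.72
CAD 1,388,295.72 ÷ 0.2653 = BRL 5,232,927.70

BRL 5,232,927.70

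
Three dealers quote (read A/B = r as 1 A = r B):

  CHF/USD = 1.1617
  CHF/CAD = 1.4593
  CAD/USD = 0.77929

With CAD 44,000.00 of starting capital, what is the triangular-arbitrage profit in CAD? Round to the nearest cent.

Profit: CAD 947.23

Profitable loop is CAD → CHF → USD → CAD:
CAD 44,000.00 ÷ 1.4593 = CHF 30,151.44
CHF 30,151.44 × 1.1617 = USD 35,026.93
USD 35,026.93 ÷ 0.77929 = CAD 44,947.23
Profit = CAD 44,947.23 − CAD 44,000.00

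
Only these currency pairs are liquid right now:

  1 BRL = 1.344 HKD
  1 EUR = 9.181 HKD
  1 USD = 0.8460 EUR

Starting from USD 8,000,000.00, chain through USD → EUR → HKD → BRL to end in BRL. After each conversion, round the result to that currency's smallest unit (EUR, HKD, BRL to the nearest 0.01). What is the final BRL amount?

BRL 46,232,892.86

USD 8,000,000.00 × 0.8460 = EUR 6,768,000.00
EUR 6,768,000.00 × 9.181 = HKD 62,137,008.00
HKD 62,137,008.00 ÷ 1.344 = BRL 46,232,892.86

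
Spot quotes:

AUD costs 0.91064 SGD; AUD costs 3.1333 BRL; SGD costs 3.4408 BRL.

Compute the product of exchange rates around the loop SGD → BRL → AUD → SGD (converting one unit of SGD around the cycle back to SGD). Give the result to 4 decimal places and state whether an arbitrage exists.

Around SGD → BRL → AUD → SGD: 1 × 3.4408 ÷ 3.1333 × 0.91064 = 1.000010
Product ≈ 1 (deviation 0.001%, within rounding noise).

1.0000 (no arbitrage)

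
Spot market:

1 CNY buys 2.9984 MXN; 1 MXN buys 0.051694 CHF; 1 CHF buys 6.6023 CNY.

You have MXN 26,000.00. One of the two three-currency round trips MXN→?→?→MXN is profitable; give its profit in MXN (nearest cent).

Profitable loop is MXN → CHF → CNY → MXN:
MXN 26,000.00 × 0.051694 = CHF 1,344.04
CHF 1,344.04 × 6.6023 = CNY 8,873.78
CNY 8,873.78 × 2.9984 = MXN 26,607.15
Profit = MXN 26,607.15 − MXN 26,000.00

Profit: MXN 607.15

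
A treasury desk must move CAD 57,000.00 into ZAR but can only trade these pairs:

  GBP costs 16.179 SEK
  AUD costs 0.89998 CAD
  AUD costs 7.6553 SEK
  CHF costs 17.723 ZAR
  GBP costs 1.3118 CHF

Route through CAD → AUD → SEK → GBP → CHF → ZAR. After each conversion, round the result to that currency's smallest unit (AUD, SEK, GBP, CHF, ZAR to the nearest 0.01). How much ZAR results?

ZAR 696,718.60

CAD 57,000.00 ÷ 0.89998 = AUD 63,334.74
AUD 63,334.74 × 7.6553 = SEK 484,846.44
SEK 484,846.44 ÷ 16.179 = GBP 29,967.64
GBP 29,967.64 × 1.3118 = CHF 39,311.55
CHF 39,311.55 × 17.723 = ZAR 696,718.60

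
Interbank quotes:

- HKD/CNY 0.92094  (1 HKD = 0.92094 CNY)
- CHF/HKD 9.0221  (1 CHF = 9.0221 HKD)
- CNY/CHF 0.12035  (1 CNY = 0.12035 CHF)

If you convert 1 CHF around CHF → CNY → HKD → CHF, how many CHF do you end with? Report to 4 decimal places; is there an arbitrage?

1.0000 (no arbitrage)

Around CHF → CNY → HKD → CHF: 1 ÷ 0.12035 ÷ 0.92094 ÷ 9.0221 = 1.000034
Product ≈ 1 (deviation 0.003%, within rounding noise).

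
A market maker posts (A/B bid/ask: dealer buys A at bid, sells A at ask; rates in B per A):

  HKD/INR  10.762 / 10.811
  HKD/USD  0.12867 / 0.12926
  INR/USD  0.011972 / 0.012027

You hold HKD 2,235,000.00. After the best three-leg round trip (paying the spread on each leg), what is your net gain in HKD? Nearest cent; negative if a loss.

Net result: HKD -7,216.04 (no profitable arbitrage after spreads)

Best loop HKD → INR → USD → HKD:
HKD 2,235,000.00 × 10.762 (sell HKD at bid) = INR 24,053,070.00
INR 24,053,070.00 × 0.011972 (sell INR at bid) = USD 287,963.35
USD 287,963.35 ÷ 0.12926 (buy HKD at ask) = HKD 2,227,783.96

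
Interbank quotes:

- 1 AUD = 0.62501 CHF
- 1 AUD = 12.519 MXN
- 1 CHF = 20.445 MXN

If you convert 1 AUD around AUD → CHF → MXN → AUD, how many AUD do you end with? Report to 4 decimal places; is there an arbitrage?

1.0207 (arbitrage exists)

Around AUD → CHF → MXN → AUD: 1 × 0.62501 × 20.445 ÷ 12.519 = 1.020715
Product > 1; profitable direction is AUD → CHF → MXN → AUD.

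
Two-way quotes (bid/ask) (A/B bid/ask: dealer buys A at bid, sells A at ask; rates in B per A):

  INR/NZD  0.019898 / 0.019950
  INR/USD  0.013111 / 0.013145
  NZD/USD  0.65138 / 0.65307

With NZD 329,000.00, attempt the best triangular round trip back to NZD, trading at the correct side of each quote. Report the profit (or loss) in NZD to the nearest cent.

Net profit: NZD 2,077.05

Best loop NZD → INR → USD → NZD:
NZD 329,000.00 ÷ 0.019950 (buy INR at ask) = INR 16,491,228.07
INR 16,491,228.07 × 0.013111 (sell INR at bid) = USD 216,216.49
USD 216,216.49 ÷ 0.65307 (buy NZD at ask) = NZD 331,077.05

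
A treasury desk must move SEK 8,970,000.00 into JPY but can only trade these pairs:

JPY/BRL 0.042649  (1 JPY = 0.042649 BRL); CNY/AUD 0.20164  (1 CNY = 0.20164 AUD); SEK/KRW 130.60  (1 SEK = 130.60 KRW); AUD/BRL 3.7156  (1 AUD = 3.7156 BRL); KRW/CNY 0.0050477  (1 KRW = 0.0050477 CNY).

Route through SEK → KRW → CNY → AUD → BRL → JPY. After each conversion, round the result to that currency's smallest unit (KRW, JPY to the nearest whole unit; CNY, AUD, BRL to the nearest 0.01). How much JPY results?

JPY 103,878,566

SEK 8,970,000.00 × 130.60 = KRW 1,171,482,000
KRW 1,171,482,000 × 0.0050477 = CNY 5,913,289.69
CNY 5,913,289.69 × 0.20164 = AUD 1,192,355.73
AUD 1,192,355.73 × 3.7156 = BRL 4,430,316.95
BRL 4,430,316.95 ÷ 0.042649 = JPY 103,878,566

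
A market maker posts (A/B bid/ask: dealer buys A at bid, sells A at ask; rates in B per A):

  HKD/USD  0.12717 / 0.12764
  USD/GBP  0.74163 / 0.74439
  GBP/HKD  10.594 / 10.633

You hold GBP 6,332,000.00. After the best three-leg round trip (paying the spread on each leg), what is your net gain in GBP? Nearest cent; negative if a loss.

Best loop GBP → HKD → USD → GBP:
GBP 6,332,000.00 × 10.594 (sell GBP at bid) = HKD 67,081,208.00
HKD 67,081,208.00 × 0.12717 (sell HKD at bid) = USD 8,530,717.22
USD 8,530,717.22 × 0.74163 (sell USD at bid) = GBP 6,326,635.81

Net result: GBP -5,364.19 (no profitable arbitrage after spreads)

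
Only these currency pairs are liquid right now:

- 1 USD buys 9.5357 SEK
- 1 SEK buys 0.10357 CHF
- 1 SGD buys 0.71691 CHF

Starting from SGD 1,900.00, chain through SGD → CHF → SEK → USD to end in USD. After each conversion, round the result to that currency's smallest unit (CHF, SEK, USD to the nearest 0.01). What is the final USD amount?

SGD 1,900.00 × 0.71691 = CHF 1,362.13
CHF 1,362.13 ÷ 0.10357 = SEK 13,151.78
SEK 13,151.78 ÷ 9.5357 = USD 1,379.21

USD 1,379.21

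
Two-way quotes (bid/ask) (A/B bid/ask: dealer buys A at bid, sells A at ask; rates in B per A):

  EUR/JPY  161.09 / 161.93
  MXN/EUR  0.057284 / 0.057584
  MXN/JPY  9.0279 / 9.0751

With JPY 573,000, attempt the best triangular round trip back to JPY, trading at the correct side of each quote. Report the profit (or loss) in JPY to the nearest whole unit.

Best loop JPY → MXN → EUR → JPY:
JPY 573,000 ÷ 9.0751 (buy MXN at ask) = MXN 63,139.80
MXN 63,139.80 × 0.057284 (sell MXN at bid) = EUR 3,616.90
EUR 3,616.90 × 161.09 (sell EUR at bid) = JPY 582,646

Net profit: JPY 9,646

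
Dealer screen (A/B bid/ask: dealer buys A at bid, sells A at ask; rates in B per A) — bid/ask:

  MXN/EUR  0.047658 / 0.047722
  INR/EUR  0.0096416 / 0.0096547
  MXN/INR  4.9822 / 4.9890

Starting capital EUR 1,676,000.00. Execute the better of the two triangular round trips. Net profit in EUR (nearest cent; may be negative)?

Net profit: EUR 11,041.03

Best loop EUR → MXN → INR → EUR:
EUR 1,676,000.00 ÷ 0.047722 (buy MXN at ask) = MXN 35,120,070.41
MXN 35,120,070.41 × 4.9822 (sell MXN at bid) = INR 174,975,214.79
INR 174,975,214.79 × 0.0096416 (sell INR at bid) = EUR 1,687,041.03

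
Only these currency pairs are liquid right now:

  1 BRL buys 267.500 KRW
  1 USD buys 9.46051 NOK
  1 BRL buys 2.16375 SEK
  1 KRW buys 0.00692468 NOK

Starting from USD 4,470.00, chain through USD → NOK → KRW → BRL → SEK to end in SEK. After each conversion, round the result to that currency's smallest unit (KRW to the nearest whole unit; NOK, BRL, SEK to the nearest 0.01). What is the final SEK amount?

SEK 49,397.57

USD 4,470.00 × 9.46051 = NOK 42,288.48
NOK 42,288.48 ÷ 0.00692468 = KRW 6,106,922
KRW 6,106,922 ÷ 267.500 = BRL 22,829.61
BRL 22,829.61 × 2.16375 = SEK 49,397.57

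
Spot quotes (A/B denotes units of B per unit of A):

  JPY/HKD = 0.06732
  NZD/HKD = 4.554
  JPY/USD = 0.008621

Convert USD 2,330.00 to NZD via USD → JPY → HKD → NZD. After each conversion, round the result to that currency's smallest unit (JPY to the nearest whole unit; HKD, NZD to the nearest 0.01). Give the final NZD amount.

NZD 3,995.30

USD 2,330.00 ÷ 0.008621 = JPY 270,270
JPY 270,270 × 0.06732 = HKD 18,194.58
HKD 18,194.58 ÷ 4.554 = NZD 3,995.30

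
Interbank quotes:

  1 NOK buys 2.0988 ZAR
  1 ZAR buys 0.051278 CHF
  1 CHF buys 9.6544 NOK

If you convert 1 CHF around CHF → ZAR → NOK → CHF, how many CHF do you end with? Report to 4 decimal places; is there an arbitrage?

0.9624 (arbitrage exists)

Around CHF → ZAR → NOK → CHF: 1 ÷ 0.051278 ÷ 2.0988 ÷ 9.6544 = 0.962438
Product < 1; profitable direction is CHF → NOK → ZAR → CHF.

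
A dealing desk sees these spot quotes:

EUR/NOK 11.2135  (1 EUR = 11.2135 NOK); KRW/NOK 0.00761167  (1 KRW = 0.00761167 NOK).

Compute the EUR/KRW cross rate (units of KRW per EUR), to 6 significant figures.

EUR/KRW = 1473.20

1 EUR × 11.2135 = 11.2135 NOK
11.2135 NOK ÷ 0.00761167 = 1473.2 KRW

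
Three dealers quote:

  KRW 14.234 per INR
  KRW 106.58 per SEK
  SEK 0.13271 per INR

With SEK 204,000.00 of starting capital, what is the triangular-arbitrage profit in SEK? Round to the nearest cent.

Profitable loop is SEK → INR → KRW → SEK:
SEK 204,000.00 ÷ 0.13271 = INR 1,537,186.35
INR 1,537,186.35 × 14.234 = KRW 21,880,310
KRW 21,880,310 ÷ 106.58 = SEK 205,294.71
Profit = SEK 205,294.71 − SEK 204,000.00

Profit: SEK 1,294.71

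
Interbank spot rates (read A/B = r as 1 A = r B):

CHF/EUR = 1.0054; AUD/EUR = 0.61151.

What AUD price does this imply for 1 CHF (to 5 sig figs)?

1 CHF × 1.0054 = 1.0054 EUR
1.0054 EUR ÷ 0.61151 = 1.64413 AUD

CHF/AUD = 1.6441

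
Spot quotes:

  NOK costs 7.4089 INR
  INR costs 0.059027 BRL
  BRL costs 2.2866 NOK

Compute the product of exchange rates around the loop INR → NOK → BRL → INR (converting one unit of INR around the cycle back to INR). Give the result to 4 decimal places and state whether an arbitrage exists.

1.0000 (no arbitrage)

Around INR → NOK → BRL → INR: 1 ÷ 7.4089 ÷ 2.2866 ÷ 0.059027 = 1.000012
Product ≈ 1 (deviation 0.001%, within rounding noise).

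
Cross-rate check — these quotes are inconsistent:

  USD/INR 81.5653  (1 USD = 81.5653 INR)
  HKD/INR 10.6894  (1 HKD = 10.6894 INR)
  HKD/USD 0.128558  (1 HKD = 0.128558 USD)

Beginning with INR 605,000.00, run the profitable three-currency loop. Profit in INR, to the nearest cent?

Profit: INR 11,742.90

Profitable loop is INR → USD → HKD → INR:
INR 605,000.00 ÷ 81.5653 = USD 7,417.37
USD 7,417.37 ÷ 0.128558 = HKD 57,696.68
HKD 57,696.68 × 10.6894 = INR 616,742.90
Profit = INR 616,742.90 − INR 605,000.00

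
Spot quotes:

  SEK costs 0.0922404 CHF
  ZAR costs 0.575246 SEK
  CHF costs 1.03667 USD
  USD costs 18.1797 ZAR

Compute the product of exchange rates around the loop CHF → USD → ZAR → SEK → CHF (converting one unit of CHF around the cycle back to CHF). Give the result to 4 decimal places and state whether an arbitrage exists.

1.0000 (no arbitrage)

Around CHF → USD → ZAR → SEK → CHF: 1 × 1.03667 × 18.1797 × 0.575246 × 0.0922404 = 1.000005
Product ≈ 1 (deviation 0.000%, within rounding noise).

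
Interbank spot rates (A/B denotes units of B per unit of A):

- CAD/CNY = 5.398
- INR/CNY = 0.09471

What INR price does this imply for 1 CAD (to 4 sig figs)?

1 CAD × 5.398 = 5.398 CNY
5.398 CNY ÷ 0.09471 = 56.995 INR

CAD/INR = 57.00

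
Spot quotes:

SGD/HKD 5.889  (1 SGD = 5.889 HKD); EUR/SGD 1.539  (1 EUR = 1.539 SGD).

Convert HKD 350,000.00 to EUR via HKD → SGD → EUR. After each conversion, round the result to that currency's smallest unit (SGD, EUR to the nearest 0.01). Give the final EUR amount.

EUR 38,617.83

HKD 350,000.00 ÷ 5.889 = SGD 59,432.84
SGD 59,432.84 ÷ 1.539 = EUR 38,617.83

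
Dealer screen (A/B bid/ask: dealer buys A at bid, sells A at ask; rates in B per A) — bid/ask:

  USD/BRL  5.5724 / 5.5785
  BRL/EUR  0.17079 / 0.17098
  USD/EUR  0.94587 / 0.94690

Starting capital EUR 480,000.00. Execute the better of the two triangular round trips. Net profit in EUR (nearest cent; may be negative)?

Net profit: EUR 2,438.37

Best loop EUR → USD → BRL → EUR:
EUR 480,000.00 ÷ 0.94690 (buy USD at ask) = USD 506,917.31
USD 506,917.31 × 5.5724 (sell USD at bid) = BRL 2,824,746.01
BRL 2,824,746.01 × 0.17079 (sell BRL at bid) = EUR 482,438.37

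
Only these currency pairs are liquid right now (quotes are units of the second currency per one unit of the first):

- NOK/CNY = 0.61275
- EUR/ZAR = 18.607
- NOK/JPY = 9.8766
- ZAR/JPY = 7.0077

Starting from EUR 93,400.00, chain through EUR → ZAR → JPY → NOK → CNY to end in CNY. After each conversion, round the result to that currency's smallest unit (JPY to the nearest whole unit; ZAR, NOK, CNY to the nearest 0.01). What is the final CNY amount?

CNY 755,569.78

EUR 93,400.00 × 18.607 = ZAR 1,737,893.80
ZAR 1,737,893.80 × 7.0077 = JPY 12,178,638
JPY 12,178,638 ÷ 9.8766 = NOK 1,233,080.01
NOK 1,233,080.01 × 0.61275 = CNY 755,569.78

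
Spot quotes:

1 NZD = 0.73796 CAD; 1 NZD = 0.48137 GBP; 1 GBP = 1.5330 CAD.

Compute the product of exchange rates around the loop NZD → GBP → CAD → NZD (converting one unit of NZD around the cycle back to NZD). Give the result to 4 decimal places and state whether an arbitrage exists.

1.0000 (no arbitrage)

Around NZD → GBP → CAD → NZD: 1 × 0.48137 × 1.5330 ÷ 0.73796 = 0.999973
Product ≈ 1 (deviation 0.003%, within rounding noise).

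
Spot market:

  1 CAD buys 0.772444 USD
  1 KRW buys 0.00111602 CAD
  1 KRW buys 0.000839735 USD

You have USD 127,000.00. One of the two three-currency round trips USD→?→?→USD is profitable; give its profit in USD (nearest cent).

Profitable loop is USD → KRW → CAD → USD:
USD 127,000.00 ÷ 0.000839735 = KRW 151,238,188
KRW 151,238,188 × 0.00111602 = CAD 168,784.84
CAD 168,784.84 × 0.772444 = USD 130,376.84
Profit = USD 130,376.84 − USD 127,000.00

Profit: USD 3,376.84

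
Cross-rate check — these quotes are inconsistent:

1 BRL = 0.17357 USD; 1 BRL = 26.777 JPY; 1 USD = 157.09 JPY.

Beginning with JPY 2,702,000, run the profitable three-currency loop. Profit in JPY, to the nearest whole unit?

Profit: JPY 49,355

Profitable loop is JPY → BRL → USD → JPY:
JPY 2,702,000 ÷ 26.777 = BRL 100,907.50
BRL 100,907.50 × 0.17357 = USD 17,514.51
USD 17,514.51 × 157.09 = JPY 2,751,355
Profit = JPY 2,751,355 − JPY 2,702,000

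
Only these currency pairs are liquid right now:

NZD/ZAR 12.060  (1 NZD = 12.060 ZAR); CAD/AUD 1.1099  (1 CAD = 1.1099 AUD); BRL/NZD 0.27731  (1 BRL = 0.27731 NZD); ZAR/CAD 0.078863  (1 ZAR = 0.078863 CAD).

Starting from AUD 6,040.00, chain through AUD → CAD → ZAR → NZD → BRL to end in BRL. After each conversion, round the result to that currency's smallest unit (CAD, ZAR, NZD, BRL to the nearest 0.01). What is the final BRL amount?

AUD 6,040.00 ÷ 1.1099 = CAD 5,441.93
CAD 5,441.93 ÷ 0.078863 = ZAR 69,004.86
ZAR 69,004.86 ÷ 12.060 = NZD 5,721.80
NZD 5,721.80 ÷ 0.27731 = BRL 20,633.23

BRL 20,633.23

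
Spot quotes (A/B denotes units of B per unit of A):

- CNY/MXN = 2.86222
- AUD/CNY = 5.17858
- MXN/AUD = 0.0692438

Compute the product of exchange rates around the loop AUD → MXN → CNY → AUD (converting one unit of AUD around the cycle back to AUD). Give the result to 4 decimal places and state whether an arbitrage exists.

Around AUD → MXN → CNY → AUD: 1 ÷ 0.0692438 ÷ 2.86222 ÷ 5.17858 = 0.974328
Product < 1; profitable direction is AUD → CNY → MXN → AUD.

0.9743 (arbitrage exists)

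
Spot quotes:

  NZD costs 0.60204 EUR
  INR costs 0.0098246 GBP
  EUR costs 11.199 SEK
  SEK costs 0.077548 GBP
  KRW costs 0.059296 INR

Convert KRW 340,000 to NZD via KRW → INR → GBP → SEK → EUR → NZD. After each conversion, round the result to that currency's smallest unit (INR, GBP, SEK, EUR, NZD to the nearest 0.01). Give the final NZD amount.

KRW 340,000 × 0.059296 = INR 20,160.64
INR 20,160.64 × 0.0098246 = GBP 198.07
GBP 198.07 ÷ 0.077548 = SEK 2,554.16
SEK 2,554.16 ÷ 11.199 = EUR 228.07
EUR 228.07 ÷ 0.60204 = NZD 378.83

NZD 378.83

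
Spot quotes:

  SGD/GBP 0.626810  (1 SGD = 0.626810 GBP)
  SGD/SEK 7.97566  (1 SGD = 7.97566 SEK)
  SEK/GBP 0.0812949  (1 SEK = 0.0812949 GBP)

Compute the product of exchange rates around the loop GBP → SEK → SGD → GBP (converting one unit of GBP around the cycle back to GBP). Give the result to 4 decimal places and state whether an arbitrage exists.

Around GBP → SEK → SGD → GBP: 1 ÷ 0.0812949 ÷ 7.97566 × 0.626810 = 0.966732
Product < 1; profitable direction is GBP → SGD → SEK → GBP.

0.9667 (arbitrage exists)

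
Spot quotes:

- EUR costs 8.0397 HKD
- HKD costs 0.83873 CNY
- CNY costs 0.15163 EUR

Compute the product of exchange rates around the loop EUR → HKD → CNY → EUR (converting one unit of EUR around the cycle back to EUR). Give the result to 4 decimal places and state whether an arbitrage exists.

1.0225 (arbitrage exists)

Around EUR → HKD → CNY → EUR: 1 × 8.0397 × 0.83873 × 0.15163 = 1.022462
Product > 1; profitable direction is EUR → HKD → CNY → EUR.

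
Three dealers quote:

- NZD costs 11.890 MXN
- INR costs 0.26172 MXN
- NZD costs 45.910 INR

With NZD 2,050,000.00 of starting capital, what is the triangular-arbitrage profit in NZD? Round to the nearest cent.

Profit: NZD 21,649.17

Profitable loop is NZD → INR → MXN → NZD:
NZD 2,050,000.00 × 45.910 = INR 94,115,500.00
INR 94,115,500.00 × 0.26172 = MXN 24,631,908.66
MXN 24,631,908.66 ÷ 11.890 = NZD 2,071,649.17
Profit = NZD 2,071,649.17 − NZD 2,050,000.00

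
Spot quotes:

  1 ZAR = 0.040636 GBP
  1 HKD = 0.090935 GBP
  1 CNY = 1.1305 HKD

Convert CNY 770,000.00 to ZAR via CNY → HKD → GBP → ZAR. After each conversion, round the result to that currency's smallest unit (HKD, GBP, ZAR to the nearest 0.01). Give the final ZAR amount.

ZAR 1,947,966.09

CNY 770,000.00 × 1.1305 = HKD 870,485.00
HKD 870,485.00 × 0.090935 = GBP 79,157.55
GBP 79,157.55 ÷ 0.040636 = ZAR 1,947,966.09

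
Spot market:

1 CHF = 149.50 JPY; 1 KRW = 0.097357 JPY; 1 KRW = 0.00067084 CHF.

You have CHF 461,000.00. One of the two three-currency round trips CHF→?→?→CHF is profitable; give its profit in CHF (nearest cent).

Profitable loop is CHF → JPY → KRW → CHF:
CHF 461,000.00 × 149.50 = JPY 68,919,500
JPY 68,919,500 ÷ 0.097357 = KRW 707,904,927
KRW 707,904,927 × 0.00067084 = CHF 474,890.94
Profit = CHF 474,890.94 − CHF 461,000.00

Profit: CHF 13,890.94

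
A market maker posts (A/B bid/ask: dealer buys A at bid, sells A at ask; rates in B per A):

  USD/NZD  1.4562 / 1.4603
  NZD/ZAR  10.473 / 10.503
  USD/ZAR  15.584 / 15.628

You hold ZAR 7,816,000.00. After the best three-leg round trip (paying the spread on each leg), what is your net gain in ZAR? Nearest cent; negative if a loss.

Net profit: ZAR 125,600.56

Best loop ZAR → NZD → USD → ZAR:
ZAR 7,816,000.00 ÷ 10.503 (buy NZD at ask) = NZD 744,168.33
NZD 744,168.33 ÷ 1.4603 (buy USD at ask) = USD 509,599.63
USD 509,599.63 × 15.584 (sell USD at bid) = ZAR 7,941,600.56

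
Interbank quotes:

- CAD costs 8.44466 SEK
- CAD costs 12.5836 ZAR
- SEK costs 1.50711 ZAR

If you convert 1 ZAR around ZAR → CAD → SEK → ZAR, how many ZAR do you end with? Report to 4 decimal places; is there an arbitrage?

Around ZAR → CAD → SEK → ZAR: 1 ÷ 12.5836 × 8.44466 × 1.50711 = 1.011398
Product > 1; profitable direction is ZAR → CAD → SEK → ZAR.

1.0114 (arbitrage exists)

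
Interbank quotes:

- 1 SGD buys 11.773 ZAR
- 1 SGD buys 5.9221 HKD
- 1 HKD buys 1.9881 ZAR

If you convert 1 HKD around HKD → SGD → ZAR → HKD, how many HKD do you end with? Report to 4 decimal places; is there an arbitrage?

0.9999 (no arbitrage)

Around HKD → SGD → ZAR → HKD: 1 ÷ 5.9221 × 11.773 ÷ 1.9881 = 0.999938
Product ≈ 1 (deviation 0.006%, within rounding noise).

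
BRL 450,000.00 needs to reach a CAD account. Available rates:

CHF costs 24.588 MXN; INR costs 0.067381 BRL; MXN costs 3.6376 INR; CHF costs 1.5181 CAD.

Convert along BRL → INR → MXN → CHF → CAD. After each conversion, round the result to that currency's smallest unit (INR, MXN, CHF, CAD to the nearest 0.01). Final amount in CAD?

BRL 450,000.00 ÷ 0.067381 = INR 6,678,440.51
INR 6,678,440.51 ÷ 3.6376 = MXN 1,835,946.92
MXN 1,835,946.92 ÷ 24.588 = CHF 74,668.41
CHF 74,668.41 × 1.5181 = CAD 113,354.11

CAD 113,354.11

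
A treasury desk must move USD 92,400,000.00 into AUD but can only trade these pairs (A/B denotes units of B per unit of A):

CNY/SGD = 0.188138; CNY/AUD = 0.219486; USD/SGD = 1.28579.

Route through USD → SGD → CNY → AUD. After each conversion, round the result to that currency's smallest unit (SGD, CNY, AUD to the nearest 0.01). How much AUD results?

AUD 138,602,899.59

USD 92,400,000.00 × 1.28579 = SGD 118,806,996.00
SGD 118,806,996.00 ÷ 0.188138 = CNY 631,488,566.90
CNY 631,488,566.90 × 0.219486 = AUD 138,602,899.59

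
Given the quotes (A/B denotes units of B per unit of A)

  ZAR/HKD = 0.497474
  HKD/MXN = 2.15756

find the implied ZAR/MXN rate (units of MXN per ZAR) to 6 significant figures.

1 ZAR × 0.497474 = 0.497474 HKD
0.497474 HKD × 2.15756 = 1.07333 MXN

ZAR/MXN = 1.07333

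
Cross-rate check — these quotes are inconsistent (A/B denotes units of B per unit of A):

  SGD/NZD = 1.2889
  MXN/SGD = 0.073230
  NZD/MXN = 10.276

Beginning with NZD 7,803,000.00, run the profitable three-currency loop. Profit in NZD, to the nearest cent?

Profitable loop is NZD → SGD → MXN → NZD:
NZD 7,803,000.00 ÷ 1.2889 = SGD 6,053,999.53
SGD 6,053,999.53 ÷ 0.073230 = MXN 82,671,030.10
MXN 82,671,030.10 ÷ 10.276 = NZD 8,045,059.37
Profit = NZD 8,045,059.37 − NZD 7,803,000.00

Profit: NZD 242,059.37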